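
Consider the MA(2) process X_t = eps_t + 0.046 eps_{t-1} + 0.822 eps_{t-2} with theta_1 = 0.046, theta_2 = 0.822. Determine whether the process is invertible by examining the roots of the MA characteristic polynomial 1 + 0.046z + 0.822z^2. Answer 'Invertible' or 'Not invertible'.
\text{Invertible}

The MA(q) characteristic polynomial is P(z) = 1 + 0.046z + 0.822z^2.
Invertibility requires all roots to lie outside the unit circle, i.e. |z| > 1 for every root.
Set 1 + (0.046) z + (0.822) z^2 = 0, i.e. a z^2 + b z + c = 0 with a = 0.822, b = 0.046, c = 1.
Discriminant D = b^2 - 4ac = (0.046)^2 - 4*(0.822)*1 = 0.002116 - (3.288) = -3.285884.
D < 0, so the roots are the complex-conjugate pair z = (-b +/- i sqrt(-D)) / (2a) = -0.028 +/- 1.1026i.
For a conjugate pair |z|^2 = z * conj(z) = (product of roots) = c/a = 1/(0.822) = 1.216545, so |z| = sqrt(1.216545) = 1.103 for both roots.
Moduli of all roots: 1.1030, 1.1030.
All moduli strictly greater than 1? Yes.
Verdict: Invertible.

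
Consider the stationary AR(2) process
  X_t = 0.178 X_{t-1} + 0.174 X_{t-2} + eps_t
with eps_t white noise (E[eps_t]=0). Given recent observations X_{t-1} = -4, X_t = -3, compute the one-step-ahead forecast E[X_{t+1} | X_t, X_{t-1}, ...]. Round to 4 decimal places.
E[X_{t+1} \mid \mathcal F_t] = -1.2300

For an AR(p) model X_t = c + sum_i phi_i X_{t-i} + eps_t, the
one-step-ahead conditional mean is
  E[X_{t+1} | X_t, ...] = c + sum_i phi_i X_{t+1-i}.
Substitute known values:
  E[X_{t+1} | ...] = (0.178) * (-3) + (0.174) * (-4)
                   = -1.2300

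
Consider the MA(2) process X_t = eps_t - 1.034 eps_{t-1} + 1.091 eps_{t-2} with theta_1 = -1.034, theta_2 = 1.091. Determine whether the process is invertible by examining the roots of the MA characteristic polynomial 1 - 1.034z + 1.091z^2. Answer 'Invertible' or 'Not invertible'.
\text{Not invertible}

The MA(q) characteristic polynomial is P(z) = 1 - 1.034z + 1.091z^2.
Invertibility requires all roots to lie outside the unit circle, i.e. |z| > 1 for every root.
Set 1 + (-1.034) z + (1.091) z^2 = 0, i.e. a z^2 + b z + c = 0 with a = 1.091, b = -1.034, c = 1.
Discriminant D = b^2 - 4ac = (-1.034)^2 - 4*(1.091)*1 = 1.069156 - (4.364) = -3.294844.
D < 0, so the roots are the complex-conjugate pair z = (-b +/- i sqrt(-D)) / (2a) = 0.4739 +/- 0.8319i.
For a conjugate pair |z|^2 = z * conj(z) = (product of roots) = c/a = 1/(1.091) = 0.91659, so |z| = sqrt(0.91659) = 0.9574 for both roots.
Moduli of all roots: 0.9574, 0.9574.
All moduli strictly greater than 1? No.
Verdict: Not invertible.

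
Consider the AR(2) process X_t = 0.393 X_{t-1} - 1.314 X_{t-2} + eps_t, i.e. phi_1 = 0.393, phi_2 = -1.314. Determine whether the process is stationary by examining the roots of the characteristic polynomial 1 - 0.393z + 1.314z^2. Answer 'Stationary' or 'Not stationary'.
\text{Not stationary}

The AR(p) characteristic polynomial is P(z) = 1 - 0.393z + 1.314z^2.
Stationarity requires all roots to lie outside the unit circle, i.e. |z| > 1 for every root.
Set 1 + (-0.393) z + (1.314) z^2 = 0, i.e. a z^2 + b z + c = 0 with a = 1.314, b = -0.393, c = 1.
Discriminant D = b^2 - 4ac = (-0.393)^2 - 4*(1.314)*1 = 0.154449 - (5.256) = -5.101551.
D < 0, so the roots are the complex-conjugate pair z = (-b +/- i sqrt(-D)) / (2a) = 0.1495 +/- 0.8595i.
For a conjugate pair |z|^2 = z * conj(z) = (product of roots) = c/a = 1/(1.314) = 0.761035, so |z| = sqrt(0.761035) = 0.8724 for both roots.
Moduli of all roots: 0.8724, 0.8724.
All moduli strictly greater than 1? No.
Verdict: Not stationary.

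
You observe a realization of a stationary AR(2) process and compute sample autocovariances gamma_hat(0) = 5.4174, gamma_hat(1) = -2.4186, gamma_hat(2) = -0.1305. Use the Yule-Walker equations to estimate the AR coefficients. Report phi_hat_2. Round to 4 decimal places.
\hat\phi_{2} = -0.2790

The Yule-Walker equations for an AR(p) process read, in matrix form,
  Gamma_p phi = r_p,   with   (Gamma_p)_{ij} = gamma(|i - j|),
                       (r_p)_i = gamma(i),   i,j = 1..p.
Substitute the sample gammas (Toeplitz matrix and right-hand side of size 2):
  Gamma_p = [[5.4174, -2.4186], [-2.4186, 5.4174]]
  r_p     = [-2.4186, -0.1305]
Written out:
  5.4174 phi_1 - 2.4186 phi_2 = -2.4186
  -2.4186 phi_1 + 5.4174 phi_2 = -0.1305
Solve by Cramer's rule:
  det = gamma(0)^2 - gamma(1)^2 = (5.4174)^2 - (-2.4186)^2 = 29.34822276 - 5.84962596 = 23.4985968
  phi_hat_1 = [gamma(1) gamma(0) - gamma(1) gamma(2)] / det = [(-2.4186)(5.4174) - (-2.4186)(-0.1305)] / 23.4985968 = -13.41815094 / 23.4985968 = -0.571
  phi_hat_2 = [gamma(0) gamma(2) - gamma(1)^2] / det = [(5.4174)(-0.1305) - (-2.4186)^2] / 23.4985968 = -6.55659666 / 23.4985968 = -0.279
So phi_hat = [-0.5710, -0.2790].
Therefore phi_hat_2 = -0.2790.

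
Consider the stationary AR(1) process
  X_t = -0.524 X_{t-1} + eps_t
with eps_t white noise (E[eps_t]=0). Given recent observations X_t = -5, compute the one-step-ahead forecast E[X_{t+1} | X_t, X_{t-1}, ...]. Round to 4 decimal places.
E[X_{t+1} \mid \mathcal F_t] = 2.6200

For an AR(p) model X_t = c + sum_i phi_i X_{t-i} + eps_t, the
one-step-ahead conditional mean is
  E[X_{t+1} | X_t, ...] = c + sum_i phi_i X_{t+1-i}.
Substitute known values:
  E[X_{t+1} | ...] = (-0.524) * (-5)
                   = 2.6200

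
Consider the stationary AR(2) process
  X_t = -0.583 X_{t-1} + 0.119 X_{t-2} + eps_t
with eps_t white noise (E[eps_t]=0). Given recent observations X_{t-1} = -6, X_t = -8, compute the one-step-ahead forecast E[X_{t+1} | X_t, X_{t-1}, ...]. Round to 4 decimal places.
E[X_{t+1} \mid \mathcal F_t] = 3.9500

For an AR(p) model X_t = c + sum_i phi_i X_{t-i} + eps_t, the
one-step-ahead conditional mean is
  E[X_{t+1} | X_t, ...] = c + sum_i phi_i X_{t+1-i}.
Substitute known values:
  E[X_{t+1} | ...] = (-0.583) * (-8) + (0.119) * (-6)
                   = 3.9500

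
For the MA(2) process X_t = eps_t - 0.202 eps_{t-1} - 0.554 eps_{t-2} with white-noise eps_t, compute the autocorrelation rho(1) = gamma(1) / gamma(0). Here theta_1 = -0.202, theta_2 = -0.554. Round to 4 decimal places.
\rho(1) = -0.0668

For an MA(q) process with theta_0 = 1, the autocovariance is
  gamma(k) = sigma^2 * sum_{i=0..q-k} theta_i * theta_{i+k},
and rho(k) = gamma(k) / gamma(0). Sigma^2 cancels.
  numerator   = (1)*(-0.202) + (-0.202)*(-0.554) = -0.090092.
  denominator = (1)^2 + (-0.202)^2 + (-0.554)^2 = 1.34772.
  rho(1) = -0.090092 / 1.34772 = -0.0668.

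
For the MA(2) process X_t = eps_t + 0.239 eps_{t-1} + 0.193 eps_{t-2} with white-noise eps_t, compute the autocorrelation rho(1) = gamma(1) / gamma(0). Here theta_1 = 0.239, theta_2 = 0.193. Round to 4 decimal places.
\rho(1) = 0.2605

For an MA(q) process with theta_0 = 1, the autocovariance is
  gamma(k) = sigma^2 * sum_{i=0..q-k} theta_i * theta_{i+k},
and rho(k) = gamma(k) / gamma(0). Sigma^2 cancels.
  numerator   = (1)*(0.239) + (0.239)*(0.193) = 0.285127.
  denominator = (1)^2 + (0.239)^2 + (0.193)^2 = 1.09437.
  rho(1) = 0.285127 / 1.09437 = 0.2605.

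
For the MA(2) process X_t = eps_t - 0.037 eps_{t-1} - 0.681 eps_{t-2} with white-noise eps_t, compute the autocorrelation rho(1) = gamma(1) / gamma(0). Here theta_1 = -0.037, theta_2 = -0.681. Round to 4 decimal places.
\rho(1) = -0.0081

For an MA(q) process with theta_0 = 1, the autocovariance is
  gamma(k) = sigma^2 * sum_{i=0..q-k} theta_i * theta_{i+k},
and rho(k) = gamma(k) / gamma(0). Sigma^2 cancels.
  numerator   = (1)*(-0.037) + (-0.037)*(-0.681) = -0.011803.
  denominator = (1)^2 + (-0.037)^2 + (-0.681)^2 = 1.46513.
  rho(1) = -0.011803 / 1.46513 = -0.0081.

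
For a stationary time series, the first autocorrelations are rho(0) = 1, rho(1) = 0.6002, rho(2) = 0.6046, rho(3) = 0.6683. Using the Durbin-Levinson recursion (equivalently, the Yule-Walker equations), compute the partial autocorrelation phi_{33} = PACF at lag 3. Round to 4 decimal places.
\phi_{33} = 0.3931

The PACF at lag k is phi_{kk}, the last component of the solution
to the Yule-Walker system G_k phi = r_k where
  (G_k)_{ij} = rho(|i - j|), (r_k)_i = rho(i), i,j = 1..k.
Equivalently, Durbin-Levinson gives phi_{kk} iteratively:
  phi_{11} = rho(1)
  phi_{kk} = [rho(k) - sum_{j=1..k-1} phi_{k-1,j} rho(k-j)]
            / [1 - sum_{j=1..k-1} phi_{k-1,j} rho(j)],
  phi_{k,j} = phi_{k-1,j} - phi_{kk} phi_{k-1,k-j},  j = 1..k-1.
Step k = 1:
  phi_11 = rho(1) = 0.6002.
Step k = 2:
  phi_22 = [rho(2) - phi_11 rho(1)] / [1 - phi_11 rho(1)] = [0.6046 - (0.6002)(0.6002)] / [1 - (0.6002)(0.6002)]
         = 0.24435996 / 0.63975996 = 0.381956.
  Update: phi_21 = phi_11 - phi_22 phi_11 = 0.6002 - (0.381956)(0.6002) = 0.37095.
Step k = 3:
  phi_33 = [rho(3) - phi_21 rho(2) - phi_22 rho(1)] / [1 - phi_21 rho(1) - phi_22 rho(2)]
    numerator   = 0.6683 - (0.37095)(0.6046) - (0.381956)(0.6002) = 0.21477371
    denominator = 1 - (0.37095)(0.6002) - (0.381956)(0.6046) = 0.54642528
  phi_33 = 0.21477371 / 0.54642528 = 0.3931.
Therefore phi_{33} = 0.3931.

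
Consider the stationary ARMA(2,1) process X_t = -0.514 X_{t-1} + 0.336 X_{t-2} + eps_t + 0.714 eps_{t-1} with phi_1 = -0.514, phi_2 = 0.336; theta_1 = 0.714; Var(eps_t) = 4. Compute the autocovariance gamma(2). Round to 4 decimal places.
\gamma(2) = 1.1281

Multiply the model equation by X_{t-k} and take expectations. With theta_0 = psi_0 = 1 and psi_j the MA(infinity) weights, this gives
  gamma(k) - sum_i phi_i gamma(k-i) = c_k,
  c_k = sigma^2 * sum_{j=k..q} theta_j psi_{j-k}   (c_k = 0 for k > q),
using gamma(-m) = gamma(m).
psi-weights needed (psi_j = theta_j + sum_i phi_i psi_{j-i}):
  psi_1 = theta_1 + phi_1 = 0.714 + (-0.514) = 0.2
Right-hand sides:
  c_0 = sigma^2 (1 + theta_1 psi_1) = 4 * (1 + (0.714)(0.2)) = 4 * 1.1428 = 4.5712
  c_1 = sigma^2 theta_1 = 4 * (0.714) = 2.856
  c_2 = 0
Equations for k = 0, 1, 2 (AR order 2, c_2 = 0):
  (E0) gamma(0) = phi_1 gamma(1) + phi_2 gamma(2) + c_0
  (E1) gamma(1) = phi_1 gamma(0) + phi_2 gamma(1) + c_1
  (E2) gamma(2) = phi_1 gamma(1) + phi_2 gamma(0)
From (E1): gamma(1) = A gamma(0) + B with
  A = phi_1 / (1 - phi_2) = -0.514 / 0.664 = -0.774096,   B = c_1 / (1 - phi_2) = 2.856 / 0.664 = 4.301205.
Insert (E2) into (E0): gamma(0) (1 - phi_2^2) = phi_1 (1 + phi_2) gamma(1) + c_0.
  phi_1 (1 + phi_2) = (-0.514)(1.336) = -0.686704,   1 - phi_2^2 = 0.887104.
Replace gamma(1) by A gamma(0) + B and collect gamma(0):
  gamma(0) [0.887104 - (-0.686704)(-0.774096)] = (-0.686704)(4.301205) + 4.5712
  gamma(0) * 0.355529 = 1.617545
  gamma(0) = 1.617545 / 0.355529 = 4.549687.
  gamma(1) = A gamma(0) + B = (-0.774096)(4.549687) + (4.301205) = 0.779308.
  gamma(2) = phi_1 gamma(1) + phi_2 gamma(0) = (-0.514)(0.779308) + (0.336)(4.549687) = 1.128131.
Therefore gamma(2) = 1.1281 (to 4 decimal places).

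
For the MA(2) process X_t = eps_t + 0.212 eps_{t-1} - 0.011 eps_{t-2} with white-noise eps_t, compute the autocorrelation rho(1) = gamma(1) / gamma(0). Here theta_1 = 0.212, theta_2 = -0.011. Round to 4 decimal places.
\rho(1) = 0.2006

For an MA(q) process with theta_0 = 1, the autocovariance is
  gamma(k) = sigma^2 * sum_{i=0..q-k} theta_i * theta_{i+k},
and rho(k) = gamma(k) / gamma(0). Sigma^2 cancels.
  numerator   = (1)*(0.212) + (0.212)*(-0.011) = 0.209668.
  denominator = (1)^2 + (0.212)^2 + (-0.011)^2 = 1.045065.
  rho(1) = 0.209668 / 1.045065 = 0.2006.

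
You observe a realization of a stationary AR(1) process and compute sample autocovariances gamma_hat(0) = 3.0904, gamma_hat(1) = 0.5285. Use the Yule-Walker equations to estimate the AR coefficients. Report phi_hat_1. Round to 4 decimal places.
\hat\phi_{1} = 0.1710

The Yule-Walker equations for an AR(p) process read, in matrix form,
  Gamma_p phi = r_p,   with   (Gamma_p)_{ij} = gamma(|i - j|),
                       (r_p)_i = gamma(i),   i,j = 1..p.
Substitute the sample gammas (Toeplitz matrix and right-hand side of size 1):
  Gamma_p = [[3.0904]]
  r_p     = [0.5285]
With p = 1 this is the single equation gamma(0) phi_1 = gamma(1):
  phi_hat_1 = gamma(1) / gamma(0) = 0.5285 / 3.0904 = 0.1710.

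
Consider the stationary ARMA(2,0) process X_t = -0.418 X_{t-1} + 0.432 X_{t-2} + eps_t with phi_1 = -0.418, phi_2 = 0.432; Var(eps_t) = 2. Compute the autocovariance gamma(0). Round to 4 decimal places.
\gamma(0) = 5.3637

Multiply the model equation by X_{t-k} and take expectations. With theta_0 = psi_0 = 1 and psi_j the MA(infinity) weights, this gives
  gamma(k) - sum_i phi_i gamma(k-i) = c_k,
  c_k = sigma^2 * sum_{j=k..q} theta_j psi_{j-k}   (c_k = 0 for k > q),
using gamma(-m) = gamma(m).
Pure AR (q = 0): c_0 = sigma^2 = 2, c_k = 0 for k >= 1.
Equations for k = 0, 1, 2 (AR order 2, c_2 = 0):
  (E0) gamma(0) = phi_1 gamma(1) + phi_2 gamma(2) + c_0
  (E1) gamma(1) = phi_1 gamma(0) + phi_2 gamma(1) + c_1
  (E2) gamma(2) = phi_1 gamma(1) + phi_2 gamma(0)
From (E1): gamma(1) = A gamma(0) + B with
  A = phi_1 / (1 - phi_2) = -0.418 / 0.568 = -0.735915,   B = c_1 / (1 - phi_2) = 0 / 0.568 = 0.
Insert (E2) into (E0): gamma(0) (1 - phi_2^2) = phi_1 (1 + phi_2) gamma(1) + c_0.
  phi_1 (1 + phi_2) = (-0.418)(1.432) = -0.598576,   1 - phi_2^2 = 0.813376.
Replace gamma(1) by A gamma(0) + B and collect gamma(0):
  gamma(0) [0.813376 - (-0.598576)(-0.735915)] = c_0 = 2
  gamma(0) * 0.372875 = 2
  gamma(0) = 2 / 0.372875 = 5.363733.
Therefore gamma(0) = 5.3637 (to 4 decimal places).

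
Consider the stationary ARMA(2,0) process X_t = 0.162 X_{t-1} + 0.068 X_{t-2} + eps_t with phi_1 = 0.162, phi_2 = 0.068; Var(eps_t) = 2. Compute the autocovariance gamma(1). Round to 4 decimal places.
\gamma(1) = 0.3601

Multiply the model equation by X_{t-k} and take expectations. With theta_0 = psi_0 = 1 and psi_j the MA(infinity) weights, this gives
  gamma(k) - sum_i phi_i gamma(k-i) = c_k,
  c_k = sigma^2 * sum_{j=k..q} theta_j psi_{j-k}   (c_k = 0 for k > q),
using gamma(-m) = gamma(m).
Pure AR (q = 0): c_0 = sigma^2 = 2, c_k = 0 for k >= 1.
Equations for k = 0, 1, 2 (AR order 2, c_2 = 0):
  (E0) gamma(0) = phi_1 gamma(1) + phi_2 gamma(2) + c_0
  (E1) gamma(1) = phi_1 gamma(0) + phi_2 gamma(1) + c_1
  (E2) gamma(2) = phi_1 gamma(1) + phi_2 gamma(0)
From (E1): gamma(1) = A gamma(0) + B with
  A = phi_1 / (1 - phi_2) = 0.162 / 0.932 = 0.17382,   B = c_1 / (1 - phi_2) = 0 / 0.932 = 0.
Insert (E2) into (E0): gamma(0) (1 - phi_2^2) = phi_1 (1 + phi_2) gamma(1) + c_0.
  phi_1 (1 + phi_2) = (0.162)(1.068) = 0.173016,   1 - phi_2^2 = 0.995376.
Replace gamma(1) by A gamma(0) + B and collect gamma(0):
  gamma(0) [0.995376 - (0.173016)(0.17382)] = c_0 = 2
  gamma(0) * 0.965302 = 2
  gamma(0) = 2 / 0.965302 = 2.07189.
  gamma(1) = A gamma(0) = (0.17382)(2.07189) = 0.360135.
Therefore gamma(1) = 0.3601 (to 4 decimal places).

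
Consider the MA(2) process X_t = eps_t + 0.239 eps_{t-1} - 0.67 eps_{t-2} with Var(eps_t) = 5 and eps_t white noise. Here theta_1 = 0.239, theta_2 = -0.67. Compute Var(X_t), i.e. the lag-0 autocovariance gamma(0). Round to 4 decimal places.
\gamma(0) = 7.5301

For an MA(q) process X_t = eps_t + sum_i theta_i eps_{t-i} with
Var(eps_t) = sigma^2, the variance is
  gamma(0) = sigma^2 * (1 + sum_i theta_i^2).
  sum_i theta_i^2 = (0.239)^2 + (-0.67)^2 = 0.057121 + 0.4489 = 0.506021.
  gamma(0) = 5 * (1 + 0.506021) = 5 * 1.506021 = 7.530105, which rounds to 7.5301.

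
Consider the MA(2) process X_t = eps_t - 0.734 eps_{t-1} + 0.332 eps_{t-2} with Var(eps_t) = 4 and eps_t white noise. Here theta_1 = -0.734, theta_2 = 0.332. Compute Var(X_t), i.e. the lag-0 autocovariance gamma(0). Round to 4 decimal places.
\gamma(0) = 6.5959

For an MA(q) process X_t = eps_t + sum_i theta_i eps_{t-i} with
Var(eps_t) = sigma^2, the variance is
  gamma(0) = sigma^2 * (1 + sum_i theta_i^2).
  sum_i theta_i^2 = (-0.734)^2 + (0.332)^2 = 0.538756 + 0.110224 = 0.64898.
  gamma(0) = 4 * (1 + 0.64898) = 4 * 1.64898 = 6.59592, which rounds to 6.5959.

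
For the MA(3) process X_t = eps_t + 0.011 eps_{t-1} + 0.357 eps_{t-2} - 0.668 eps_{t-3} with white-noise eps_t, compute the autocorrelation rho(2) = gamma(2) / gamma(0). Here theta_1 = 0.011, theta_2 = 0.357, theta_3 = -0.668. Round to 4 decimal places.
\rho(2) = 0.2222

For an MA(q) process with theta_0 = 1, the autocovariance is
  gamma(k) = sigma^2 * sum_{i=0..q-k} theta_i * theta_{i+k},
and rho(k) = gamma(k) / gamma(0). Sigma^2 cancels.
  numerator   = (1)*(0.357) + (0.011)*(-0.668) = 0.349652.
  denominator = (1)^2 + (0.011)^2 + (0.357)^2 + (-0.668)^2 = 1.573794.
  rho(2) = 0.349652 / 1.573794 = 0.2222.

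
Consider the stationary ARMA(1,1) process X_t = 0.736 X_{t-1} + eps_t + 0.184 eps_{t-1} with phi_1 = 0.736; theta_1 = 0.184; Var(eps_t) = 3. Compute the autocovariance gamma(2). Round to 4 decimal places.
\gamma(2) = 5.0326

Multiply the model equation by X_{t-k} and take expectations. With theta_0 = psi_0 = 1 and psi_j the MA(infinity) weights, this gives
  gamma(k) - sum_i phi_i gamma(k-i) = c_k,
  c_k = sigma^2 * sum_{j=k..q} theta_j psi_{j-k}   (c_k = 0 for k > q),
using gamma(-m) = gamma(m).
psi-weights needed (psi_j = theta_j + sum_i phi_i psi_{j-i}):
  psi_1 = theta_1 + phi_1 = 0.184 + (0.736) = 0.92
Right-hand sides:
  c_0 = sigma^2 (1 + theta_1 psi_1) = 3 * (1 + (0.184)(0.92)) = 3 * 1.16928 = 3.50784
  c_1 = sigma^2 theta_1 = 3 * (0.184) = 0.552
  c_2 = 0
Equations for k = 0 and k = 1 (AR order 1):
  gamma(0) = phi_1 gamma(1) + c_0
  gamma(1) = phi_1 gamma(0) + c_1
Substituting the second into the first: gamma(0) (1 - phi_1^2) = c_0 + phi_1 c_1, so
  gamma(0) = (c_0 + phi_1 c_1) / (1 - phi_1^2) = (3.50784 + (0.736)(0.552)) / (1 - (0.736)^2) = 3.914112 / 0.458304 = 8.540427.
  gamma(1) = phi_1 gamma(0) + c_1 = (0.736)(8.540427) + (0.552) = 6.837755.
For k = 2 (> q): gamma(2) = phi_1 gamma(1) = (0.736)(6.837755) = 5.032587.
Therefore gamma(2) = 5.0326 (to 4 decimal places).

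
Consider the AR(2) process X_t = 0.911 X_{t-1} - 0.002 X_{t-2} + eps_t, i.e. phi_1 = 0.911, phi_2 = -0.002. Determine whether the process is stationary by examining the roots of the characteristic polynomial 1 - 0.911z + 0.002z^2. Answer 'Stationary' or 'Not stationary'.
\text{Stationary}

The AR(p) characteristic polynomial is P(z) = 1 - 0.911z + 0.002z^2.
Stationarity requires all roots to lie outside the unit circle, i.e. |z| > 1 for every root.
Set 1 + (-0.911) z + (0.002) z^2 = 0, i.e. a z^2 + b z + c = 0 with a = 0.002, b = -0.911, c = 1.
Discriminant D = b^2 - 4ac = (-0.911)^2 - 4*(0.002)*1 = 0.829921 - (0.008) = 0.821921.
D >= 0, so the roots are real: z = (-b +/- sqrt(D)) / (2a) = (0.911 +/- 0.906599) / (0.004).
  z_1 = (0.911 + 0.906599) / (0.004) = 454.3996,   |z_1| = 454.3996.
  z_2 = (0.911 - 0.906599) / (0.004) = 1.1004,   |z_2| = 1.1004.
Moduli of all roots: 454.3996, 1.1004.
All moduli strictly greater than 1? Yes.
Verdict: Stationary.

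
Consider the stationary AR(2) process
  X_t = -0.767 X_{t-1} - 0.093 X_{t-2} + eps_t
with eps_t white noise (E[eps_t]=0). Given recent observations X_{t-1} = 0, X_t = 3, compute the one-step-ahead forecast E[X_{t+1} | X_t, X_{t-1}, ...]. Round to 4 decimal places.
E[X_{t+1} \mid \mathcal F_t] = -2.3010

For an AR(p) model X_t = c + sum_i phi_i X_{t-i} + eps_t, the
one-step-ahead conditional mean is
  E[X_{t+1} | X_t, ...] = c + sum_i phi_i X_{t+1-i}.
Substitute known values:
  E[X_{t+1} | ...] = (-0.767) * (3) + (-0.093) * (0)
                   = -2.3010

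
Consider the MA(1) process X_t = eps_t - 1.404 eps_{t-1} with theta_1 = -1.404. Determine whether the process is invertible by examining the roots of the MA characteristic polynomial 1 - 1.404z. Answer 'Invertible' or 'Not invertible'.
\text{Not invertible}

The MA(q) characteristic polynomial is P(z) = 1 - 1.404z.
Invertibility requires all roots to lie outside the unit circle, i.e. |z| > 1 for every root.
This is linear in z: 1 + (-1.404) z = 0  =>  z = -1/(-1.404) = 0.712251,  |z| = 0.712251.
Moduli of all roots: 0.7123.
All moduli strictly greater than 1? No.
Verdict: Not invertible.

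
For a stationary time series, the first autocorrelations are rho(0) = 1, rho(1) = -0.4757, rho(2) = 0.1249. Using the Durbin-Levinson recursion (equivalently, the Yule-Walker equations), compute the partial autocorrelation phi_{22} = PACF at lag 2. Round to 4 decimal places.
\phi_{22} = -0.1310

The PACF at lag k is phi_{kk}, the last component of the solution
to the Yule-Walker system G_k phi = r_k where
  (G_k)_{ij} = rho(|i - j|), (r_k)_i = rho(i), i,j = 1..k.
Equivalently, Durbin-Levinson gives phi_{kk} iteratively:
  phi_{11} = rho(1)
  phi_{kk} = [rho(k) - sum_{j=1..k-1} phi_{k-1,j} rho(k-j)]
            / [1 - sum_{j=1..k-1} phi_{k-1,j} rho(j)],
  phi_{k,j} = phi_{k-1,j} - phi_{kk} phi_{k-1,k-j},  j = 1..k-1.
Step k = 1:
  phi_11 = rho(1) = -0.4757.
Step k = 2:
  phi_22 = [rho(2) - phi_11 rho(1)] / [1 - phi_11 rho(1)] = [0.1249 - (-0.4757)(-0.4757)] / [1 - (-0.4757)(-0.4757)]
         = -0.10139049 / 0.77370951 = -0.131.
Therefore phi_{22} = -0.1310.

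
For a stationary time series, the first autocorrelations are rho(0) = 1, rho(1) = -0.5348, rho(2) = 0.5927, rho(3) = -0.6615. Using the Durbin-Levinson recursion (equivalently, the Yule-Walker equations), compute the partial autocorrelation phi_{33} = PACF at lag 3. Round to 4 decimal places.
\phi_{33} = -0.4310

The PACF at lag k is phi_{kk}, the last component of the solution
to the Yule-Walker system G_k phi = r_k where
  (G_k)_{ij} = rho(|i - j|), (r_k)_i = rho(i), i,j = 1..k.
Equivalently, Durbin-Levinson gives phi_{kk} iteratively:
  phi_{11} = rho(1)
  phi_{kk} = [rho(k) - sum_{j=1..k-1} phi_{k-1,j} rho(k-j)]
            / [1 - sum_{j=1..k-1} phi_{k-1,j} rho(j)],
  phi_{k,j} = phi_{k-1,j} - phi_{kk} phi_{k-1,k-j},  j = 1..k-1.
Step k = 1:
  phi_11 = rho(1) = -0.5348.
Step k = 2:
  phi_22 = [rho(2) - phi_11 rho(1)] / [1 - phi_11 rho(1)] = [0.5927 - (-0.5348)(-0.5348)] / [1 - (-0.5348)(-0.5348)]
         = 0.30668896 / 0.71398896 = 0.429543.
  Update: phi_21 = phi_11 - phi_22 phi_11 = -0.5348 - (0.429543)(-0.5348) = -0.30508.
Step k = 3:
  phi_33 = [rho(3) - phi_21 rho(2) - phi_22 rho(1)] / [1 - phi_21 rho(1) - phi_22 rho(2)]
    numerator   = -0.6615 - (-0.30508)(0.5927) - (0.429543)(-0.5348) = -0.25095925
    denominator = 1 - (-0.30508)(-0.5348) - (0.429543)(0.5927) = 0.58225286
  phi_33 = -0.25095925 / 0.58225286 = -0.431.
Therefore phi_{33} = -0.4310.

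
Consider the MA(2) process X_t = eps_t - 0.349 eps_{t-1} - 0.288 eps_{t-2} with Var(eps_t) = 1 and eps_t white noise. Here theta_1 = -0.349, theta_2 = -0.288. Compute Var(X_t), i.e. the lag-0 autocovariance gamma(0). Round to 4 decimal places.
\gamma(0) = 1.2047

For an MA(q) process X_t = eps_t + sum_i theta_i eps_{t-i} with
Var(eps_t) = sigma^2, the variance is
  gamma(0) = sigma^2 * (1 + sum_i theta_i^2).
  sum_i theta_i^2 = (-0.349)^2 + (-0.288)^2 = 0.121801 + 0.082944 = 0.204745.
  gamma(0) = 1 * (1 + 0.204745) = 1 * 1.204745 = 1.204745, which rounds to 1.2047.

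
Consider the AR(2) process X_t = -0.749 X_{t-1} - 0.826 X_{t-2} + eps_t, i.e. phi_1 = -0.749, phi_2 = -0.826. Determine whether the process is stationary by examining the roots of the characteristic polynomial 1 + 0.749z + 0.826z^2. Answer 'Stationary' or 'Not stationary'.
\text{Stationary}

The AR(p) characteristic polynomial is P(z) = 1 + 0.749z + 0.826z^2.
Stationarity requires all roots to lie outside the unit circle, i.e. |z| > 1 for every root.
Set 1 + (0.749) z + (0.826) z^2 = 0, i.e. a z^2 + b z + c = 0 with a = 0.826, b = 0.749, c = 1.
Discriminant D = b^2 - 4ac = (0.749)^2 - 4*(0.826)*1 = 0.561001 - (3.304) = -2.742999.
D < 0, so the roots are the complex-conjugate pair z = (-b +/- i sqrt(-D)) / (2a) = -0.4534 +/- 1.0025i.
For a conjugate pair |z|^2 = z * conj(z) = (product of roots) = c/a = 1/(0.826) = 1.210654, so |z| = sqrt(1.210654) = 1.1003 for both roots.
Moduli of all roots: 1.1003, 1.1003.
All moduli strictly greater than 1? Yes.
Verdict: Stationary.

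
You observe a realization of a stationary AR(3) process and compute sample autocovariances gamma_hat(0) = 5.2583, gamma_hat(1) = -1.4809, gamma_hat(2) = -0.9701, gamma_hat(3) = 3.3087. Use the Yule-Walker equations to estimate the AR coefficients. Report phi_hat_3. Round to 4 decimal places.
\hat\phi_{3} = 0.5700

The Yule-Walker equations for an AR(p) process read, in matrix form,
  Gamma_p phi = r_p,   with   (Gamma_p)_{ij} = gamma(|i - j|),
                       (r_p)_i = gamma(i),   i,j = 1..p.
Substitute the sample gammas (Toeplitz matrix and right-hand side of size 3):
  Gamma_p = [[5.2583, -1.4809, -0.9701], [-1.4809, 5.2583, -1.4809], [-0.9701, -1.4809, 5.2583]]
  r_p     = [-1.4809, -0.9701, 3.3087]
Written out (R1..R3):
  (R1) 5.2583 phi_1 - 1.4809 phi_2 - 0.9701 phi_3 = -1.4809
  (R2) -1.4809 phi_1 + 5.2583 phi_2 - 1.4809 phi_3 = -0.9701
  (R3) -0.9701 phi_1 - 1.4809 phi_2 + 5.2583 phi_3 = 3.3087
Gaussian elimination:
  R2 <- R2 - (-1.4809/5.2583) R1 = R2 - (-0.281631) R1:  4.841233 phi_2 - 1.75411 phi_3 = -1.387167
  R3 <- R3 - (-0.9701/5.2583) R1 = R3 - (-0.184489) R1:  -1.75411 phi_2 + 5.079327 phi_3 = 3.03549
  R3 <- R3 - (-1.75411/4.841233) R2 = R3 - (-0.362327) R2:  4.443765 phi_3 = 2.532881
Back-substitution:
  phi_hat_3 = 2.532881 / 4.443765 = 0.569985
  phi_hat_2 = (-1.387167 - (-1.75411)(0.569985)) / 4.841233 = -0.080011
  phi_hat_1 = (-1.4809 - (-1.4809)(-0.080011) - (-0.9701)(0.569985)) / 5.2583 = -0.199008
So phi_hat = [-0.1990, -0.0800, 0.5700].
Therefore phi_hat_3 = 0.5700.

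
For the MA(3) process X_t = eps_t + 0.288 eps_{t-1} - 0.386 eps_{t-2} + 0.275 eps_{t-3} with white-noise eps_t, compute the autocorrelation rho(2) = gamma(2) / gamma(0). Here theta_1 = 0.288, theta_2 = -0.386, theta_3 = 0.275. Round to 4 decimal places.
\rho(2) = -0.2346

For an MA(q) process with theta_0 = 1, the autocovariance is
  gamma(k) = sigma^2 * sum_{i=0..q-k} theta_i * theta_{i+k},
and rho(k) = gamma(k) / gamma(0). Sigma^2 cancels.
  numerator   = (1)*(-0.386) + (0.288)*(0.275) = -0.3068.
  denominator = (1)^2 + (0.288)^2 + (-0.386)^2 + (0.275)^2 = 1.307565.
  rho(2) = -0.3068 / 1.307565 = -0.2346.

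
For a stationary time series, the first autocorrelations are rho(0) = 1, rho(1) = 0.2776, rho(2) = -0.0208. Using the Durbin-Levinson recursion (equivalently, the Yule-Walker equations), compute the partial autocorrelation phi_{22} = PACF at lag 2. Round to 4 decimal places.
\phi_{22} = -0.1060

The PACF at lag k is phi_{kk}, the last component of the solution
to the Yule-Walker system G_k phi = r_k where
  (G_k)_{ij} = rho(|i - j|), (r_k)_i = rho(i), i,j = 1..k.
Equivalently, Durbin-Levinson gives phi_{kk} iteratively:
  phi_{11} = rho(1)
  phi_{kk} = [rho(k) - sum_{j=1..k-1} phi_{k-1,j} rho(k-j)]
            / [1 - sum_{j=1..k-1} phi_{k-1,j} rho(j)],
  phi_{k,j} = phi_{k-1,j} - phi_{kk} phi_{k-1,k-j},  j = 1..k-1.
Step k = 1:
  phi_11 = rho(1) = 0.2776.
Step k = 2:
  phi_22 = [rho(2) - phi_11 rho(1)] / [1 - phi_11 rho(1)] = [-0.0208 - (0.2776)(0.2776)] / [1 - (0.2776)(0.2776)]
         = -0.09786176 / 0.92293824 = -0.106.
Therefore phi_{22} = -0.1060.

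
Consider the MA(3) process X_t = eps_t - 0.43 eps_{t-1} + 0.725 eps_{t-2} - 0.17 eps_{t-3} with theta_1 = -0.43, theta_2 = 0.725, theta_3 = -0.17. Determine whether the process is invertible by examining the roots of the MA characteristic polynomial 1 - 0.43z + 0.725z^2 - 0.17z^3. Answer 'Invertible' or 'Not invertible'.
\text{Invertible}

The MA(q) characteristic polynomial is P(z) = 1 - 0.43z + 0.725z^2 - 0.17z^3.
Invertibility requires all roots to lie outside the unit circle, i.e. |z| > 1 for every root.
Degree 3: look for a simple real root z0 first, then factor out (1 - z/z0) and solve the remaining quadratic.
Testing z0 = 4: P(4) = 1 + (-0.43)(4) + (0.725)(4)^2 + (-0.17)(4)^3
  = 1 + (-1.72) + (11.6) + (-10.88) = 0.  So z_0 = 4 is a root, |z_0| = 4.
Divide out the factor (1 - 0.25 z) = (1 - z/z0) (since 1/z0 = 0.25):
  P(z) = (1 - 0.25 z)(1 + (-0.18) z + (0.68) z^2)
  [check: z-coef -0.18 - (0.25) = -0.43; z^2-coef 0.68 - (0.25)(-0.18) = 0.725; z^3-coef -(0.25)(0.68) = -0.17.]
Remaining roots from the quadratic factor 1 + (-0.18) z + (0.68) z^2:
  Set 1 + (-0.18) z + (0.68) z^2 = 0, i.e. a z^2 + b z + c = 0 with a = 0.68, b = -0.18, c = 1.
  Discriminant D = b^2 - 4ac = (-0.18)^2 - 4*(0.68)*1 = 0.0324 - (2.72) = -2.6876.
  D < 0, so the roots are the complex-conjugate pair z = (-b +/- i sqrt(-D)) / (2a) = 0.1324 +/- 1.2054i.
  For a conjugate pair |z|^2 = z * conj(z) = (product of roots) = c/a = 1/(0.68) = 1.470588, so |z| = sqrt(1.470588) = 1.2127 for both roots.
Moduli of all roots: 4.0000, 1.2127, 1.2127.
All moduli strictly greater than 1? Yes.
Verdict: Invertible.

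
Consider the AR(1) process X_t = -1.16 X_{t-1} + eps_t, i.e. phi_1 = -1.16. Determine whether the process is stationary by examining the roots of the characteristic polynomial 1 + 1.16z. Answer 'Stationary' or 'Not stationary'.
\text{Not stationary}

The AR(p) characteristic polynomial is P(z) = 1 + 1.16z.
Stationarity requires all roots to lie outside the unit circle, i.e. |z| > 1 for every root.
This is linear in z: 1 + (1.16) z = 0  =>  z = -1/(1.16) = -0.862069,  |z| = 0.862069.
Moduli of all roots: 0.8621.
All moduli strictly greater than 1? No.
Verdict: Not stationary.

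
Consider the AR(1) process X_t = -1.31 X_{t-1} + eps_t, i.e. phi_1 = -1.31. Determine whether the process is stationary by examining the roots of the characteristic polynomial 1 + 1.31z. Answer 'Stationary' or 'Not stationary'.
\text{Not stationary}

The AR(p) characteristic polynomial is P(z) = 1 + 1.31z.
Stationarity requires all roots to lie outside the unit circle, i.e. |z| > 1 for every root.
This is linear in z: 1 + (1.31) z = 0  =>  z = -1/(1.31) = -0.763359,  |z| = 0.763359.
Moduli of all roots: 0.7634.
All moduli strictly greater than 1? No.
Verdict: Not stationary.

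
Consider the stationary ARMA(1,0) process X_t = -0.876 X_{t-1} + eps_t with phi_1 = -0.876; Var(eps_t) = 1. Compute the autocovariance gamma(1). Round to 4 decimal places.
\gamma(1) = -3.7657

Multiply the model equation by X_{t-k} and take expectations. With theta_0 = psi_0 = 1 and psi_j the MA(infinity) weights, this gives
  gamma(k) - sum_i phi_i gamma(k-i) = c_k,
  c_k = sigma^2 * sum_{j=k..q} theta_j psi_{j-k}   (c_k = 0 for k > q),
using gamma(-m) = gamma(m).
Pure AR (q = 0): c_0 = sigma^2 = 1, c_k = 0 for k >= 1.
Equations for k = 0 and k = 1 (AR order 1):
  gamma(0) = phi_1 gamma(1) + c_0
  gamma(1) = phi_1 gamma(0) + c_1
Substituting the second into the first: gamma(0) (1 - phi_1^2) = c_0 + phi_1 c_1, so
  gamma(0) = c_0 / (1 - phi_1^2) = 1 / (1 - (-0.876)^2) = 1 / 0.232624 = 4.298783.
  gamma(1) = phi_1 gamma(0) = (-0.876)(4.298783) = -3.765734.
Therefore gamma(1) = -3.7657 (to 4 decimal places).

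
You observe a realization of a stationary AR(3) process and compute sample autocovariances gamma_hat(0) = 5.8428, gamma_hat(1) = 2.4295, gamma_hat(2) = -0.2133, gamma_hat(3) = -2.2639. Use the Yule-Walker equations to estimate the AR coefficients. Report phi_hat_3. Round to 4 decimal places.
\hat\phi_{3} = -0.3400

The Yule-Walker equations for an AR(p) process read, in matrix form,
  Gamma_p phi = r_p,   with   (Gamma_p)_{ij} = gamma(|i - j|),
                       (r_p)_i = gamma(i),   i,j = 1..p.
Substitute the sample gammas (Toeplitz matrix and right-hand side of size 3):
  Gamma_p = [[5.8428, 2.4295, -0.2133], [2.4295, 5.8428, 2.4295], [-0.2133, 2.4295, 5.8428]]
  r_p     = [2.4295, -0.2133, -2.2639]
Written out (R1..R3):
  (R1) 5.8428 phi_1 + 2.4295 phi_2 - 0.2133 phi_3 = 2.4295
  (R2) 2.4295 phi_1 + 5.8428 phi_2 + 2.4295 phi_3 = -0.2133
  (R3) -0.2133 phi_1 + 2.4295 phi_2 + 5.8428 phi_3 = -2.2639
Gaussian elimination:
  R2 <- R2 - (2.4295/5.8428) R1 = R2 - (0.415811) R1:  4.832587 phi_2 + 2.518192 phi_3 = -1.223513
  R3 <- R3 - (-0.2133/5.8428) R1 = R3 - (-0.036506) R1:  2.518192 phi_2 + 5.835013 phi_3 = -2.175208
  R3 <- R3 - (2.518192/4.832587) R2 = R3 - (0.521086) R2:  4.522819 phi_3 = -1.537653
Back-substitution:
  phi_hat_3 = -1.537653 / 4.522819 = -0.339977
  phi_hat_2 = (-1.223513 - (2.518192)(-0.339977)) / 4.832587 = -0.076023
  phi_hat_1 = (2.4295 - (2.4295)(-0.076023) - (-0.2133)(-0.339977)) / 5.8428 = 0.435011
So phi_hat = [0.4350, -0.0760, -0.3400].
Therefore phi_hat_3 = -0.3400.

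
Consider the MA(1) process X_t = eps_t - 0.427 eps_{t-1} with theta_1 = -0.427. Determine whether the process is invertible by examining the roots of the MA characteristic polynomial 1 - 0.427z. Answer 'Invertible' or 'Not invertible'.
\text{Invertible}

The MA(q) characteristic polynomial is P(z) = 1 - 0.427z.
Invertibility requires all roots to lie outside the unit circle, i.e. |z| > 1 for every root.
This is linear in z: 1 + (-0.427) z = 0  =>  z = -1/(-0.427) = 2.34192,  |z| = 2.34192.
Moduli of all roots: 2.3419.
All moduli strictly greater than 1? Yes.
Verdict: Invertible.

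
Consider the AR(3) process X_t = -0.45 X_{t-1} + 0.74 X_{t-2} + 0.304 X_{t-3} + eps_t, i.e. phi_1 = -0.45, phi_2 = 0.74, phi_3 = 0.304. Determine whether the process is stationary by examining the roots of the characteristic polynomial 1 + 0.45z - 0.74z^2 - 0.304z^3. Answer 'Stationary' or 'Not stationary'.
\text{Stationary}

The AR(p) characteristic polynomial is P(z) = 1 + 0.45z - 0.74z^2 - 0.304z^3.
Stationarity requires all roots to lie outside the unit circle, i.e. |z| > 1 for every root.
Degree 3: look for a simple real root z0 first, then factor out (1 - z/z0) and solve the remaining quadratic.
Testing z0 = -2.5: P(-2.5) = 1 + (0.45)(-2.5) + (-0.74)(-2.5)^2 + (-0.304)(-2.5)^3
  = 1 + (-1.125) + (-4.625) + (4.75) = 0.  So z_0 = -2.5 is a root, |z_0| = 2.5.
Divide out the factor (1 + 0.4 z) = (1 - z/z0) (since 1/z0 = -0.4):
  P(z) = (1 + 0.4 z)(1 + (0.05) z + (-0.76) z^2)
  [check: z-coef 0.05 - (-0.4) = 0.45; z^2-coef -0.76 - (-0.4)(0.05) = -0.74; z^3-coef -(-0.4)(-0.76) = -0.304.]
Remaining roots from the quadratic factor 1 + (0.05) z + (-0.76) z^2:
  Set 1 + (0.05) z + (-0.76) z^2 = 0, i.e. a z^2 + b z + c = 0 with a = -0.76, b = 0.05, c = 1.
  Discriminant D = b^2 - 4ac = (0.05)^2 - 4*(-0.76)*1 = 0.0025 - (-3.04) = 3.0425.
  D >= 0, so the roots are real: z = (-b +/- sqrt(D)) / (2a) = (-0.05 +/- 1.744276) / (-1.52).
    z_1 = (-0.05 + 1.744276) / (-1.52) = -1.1147,   |z_1| = 1.1147.
    z_2 = (-0.05 - 1.744276) / (-1.52) = 1.1804,   |z_2| = 1.1804.
Moduli of all roots: 2.5000, 1.1147, 1.1804.
All moduli strictly greater than 1? Yes.
Verdict: Stationary.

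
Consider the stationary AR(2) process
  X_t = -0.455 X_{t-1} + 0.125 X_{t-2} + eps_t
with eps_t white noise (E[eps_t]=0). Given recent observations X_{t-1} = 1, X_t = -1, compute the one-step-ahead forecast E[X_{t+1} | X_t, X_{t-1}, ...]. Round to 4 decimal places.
E[X_{t+1} \mid \mathcal F_t] = 0.5800

For an AR(p) model X_t = c + sum_i phi_i X_{t-i} + eps_t, the
one-step-ahead conditional mean is
  E[X_{t+1} | X_t, ...] = c + sum_i phi_i X_{t+1-i}.
Substitute known values:
  E[X_{t+1} | ...] = (-0.455) * (-1) + (0.125) * (1)
                   = 0.5800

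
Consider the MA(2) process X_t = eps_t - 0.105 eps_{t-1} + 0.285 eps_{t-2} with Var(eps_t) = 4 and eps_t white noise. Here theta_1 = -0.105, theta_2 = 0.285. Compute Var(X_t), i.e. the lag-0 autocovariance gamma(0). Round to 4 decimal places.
\gamma(0) = 4.3690

For an MA(q) process X_t = eps_t + sum_i theta_i eps_{t-i} with
Var(eps_t) = sigma^2, the variance is
  gamma(0) = sigma^2 * (1 + sum_i theta_i^2).
  sum_i theta_i^2 = (-0.105)^2 + (0.285)^2 = 0.011025 + 0.081225 = 0.09225.
  gamma(0) = 4 * (1 + 0.09225) = 4 * 1.09225 = 4.369, which rounds to 4.3690.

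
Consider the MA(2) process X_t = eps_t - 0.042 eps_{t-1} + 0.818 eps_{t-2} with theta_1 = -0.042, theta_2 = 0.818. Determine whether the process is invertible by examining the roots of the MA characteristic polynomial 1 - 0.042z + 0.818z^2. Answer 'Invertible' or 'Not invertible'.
\text{Invertible}

The MA(q) characteristic polynomial is P(z) = 1 - 0.042z + 0.818z^2.
Invertibility requires all roots to lie outside the unit circle, i.e. |z| > 1 for every root.
Set 1 + (-0.042) z + (0.818) z^2 = 0, i.e. a z^2 + b z + c = 0 with a = 0.818, b = -0.042, c = 1.
Discriminant D = b^2 - 4ac = (-0.042)^2 - 4*(0.818)*1 = 0.001764 - (3.272) = -3.270236.
D < 0, so the roots are the complex-conjugate pair z = (-b +/- i sqrt(-D)) / (2a) = 0.0257 +/- 1.1054i.
For a conjugate pair |z|^2 = z * conj(z) = (product of roots) = c/a = 1/(0.818) = 1.222494, so |z| = sqrt(1.222494) = 1.1057 for both roots.
Moduli of all roots: 1.1057, 1.1057.
All moduli strictly greater than 1? Yes.
Verdict: Invertible.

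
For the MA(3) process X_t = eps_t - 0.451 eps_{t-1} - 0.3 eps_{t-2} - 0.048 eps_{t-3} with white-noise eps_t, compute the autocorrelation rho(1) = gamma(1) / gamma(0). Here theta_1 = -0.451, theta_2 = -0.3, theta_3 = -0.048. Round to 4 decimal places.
\rho(1) = -0.2325

For an MA(q) process with theta_0 = 1, the autocovariance is
  gamma(k) = sigma^2 * sum_{i=0..q-k} theta_i * theta_{i+k},
and rho(k) = gamma(k) / gamma(0). Sigma^2 cancels.
  numerator   = (1)*(-0.451) + (-0.451)*(-0.3) + (-0.3)*(-0.048) = -0.3013.
  denominator = (1)^2 + (-0.451)^2 + (-0.3)^2 + (-0.048)^2 = 1.295705.
  rho(1) = -0.3013 / 1.295705 = -0.2325.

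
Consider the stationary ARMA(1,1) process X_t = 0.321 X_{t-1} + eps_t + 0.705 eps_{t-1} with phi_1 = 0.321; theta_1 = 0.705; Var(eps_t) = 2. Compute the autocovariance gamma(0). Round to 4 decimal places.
\gamma(0) = 4.3472

Multiply the model equation by X_{t-k} and take expectations. With theta_0 = psi_0 = 1 and psi_j the MA(infinity) weights, this gives
  gamma(k) - sum_i phi_i gamma(k-i) = c_k,
  c_k = sigma^2 * sum_{j=k..q} theta_j psi_{j-k}   (c_k = 0 for k > q),
using gamma(-m) = gamma(m).
psi-weights needed (psi_j = theta_j + sum_i phi_i psi_{j-i}):
  psi_1 = theta_1 + phi_1 = 0.705 + (0.321) = 1.026
Right-hand sides:
  c_0 = sigma^2 (1 + theta_1 psi_1) = 2 * (1 + (0.705)(1.026)) = 2 * 1.72333 = 3.44666
  c_1 = sigma^2 theta_1 = 2 * (0.705) = 1.41
  c_2 = 0
Equations for k = 0 and k = 1 (AR order 1):
  gamma(0) = phi_1 gamma(1) + c_0
  gamma(1) = phi_1 gamma(0) + c_1
Substituting the second into the first: gamma(0) (1 - phi_1^2) = c_0 + phi_1 c_1, so
  gamma(0) = (c_0 + phi_1 c_1) / (1 - phi_1^2) = (3.44666 + (0.321)(1.41)) / (1 - (0.321)^2) = 3.89927 / 0.896959 = 4.347211.
Therefore gamma(0) = 4.3472 (to 4 decimal places).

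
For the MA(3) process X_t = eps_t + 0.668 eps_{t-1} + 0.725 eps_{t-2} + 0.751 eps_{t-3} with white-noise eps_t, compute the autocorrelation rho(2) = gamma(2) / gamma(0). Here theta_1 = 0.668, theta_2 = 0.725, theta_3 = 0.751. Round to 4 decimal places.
\rho(2) = 0.4837

For an MA(q) process with theta_0 = 1, the autocovariance is
  gamma(k) = sigma^2 * sum_{i=0..q-k} theta_i * theta_{i+k},
and rho(k) = gamma(k) / gamma(0). Sigma^2 cancels.
  numerator   = (1)*(0.725) + (0.668)*(0.751) = 1.226668.
  denominator = (1)^2 + (0.668)^2 + (0.725)^2 + (0.751)^2 = 2.53585.
  rho(2) = 1.226668 / 2.53585 = 0.4837.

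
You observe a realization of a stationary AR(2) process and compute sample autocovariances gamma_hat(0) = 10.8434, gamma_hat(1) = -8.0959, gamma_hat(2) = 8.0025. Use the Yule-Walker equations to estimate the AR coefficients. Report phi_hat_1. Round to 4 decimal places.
\hat\phi_{1} = -0.4420

The Yule-Walker equations for an AR(p) process read, in matrix form,
  Gamma_p phi = r_p,   with   (Gamma_p)_{ij} = gamma(|i - j|),
                       (r_p)_i = gamma(i),   i,j = 1..p.
Substitute the sample gammas (Toeplitz matrix and right-hand side of size 2):
  Gamma_p = [[10.8434, -8.0959], [-8.0959, 10.8434]]
  r_p     = [-8.0959, 8.0025]
Written out:
  10.8434 phi_1 - 8.0959 phi_2 = -8.0959
  -8.0959 phi_1 + 10.8434 phi_2 = 8.0025
Solve by Cramer's rule:
  det = gamma(0)^2 - gamma(1)^2 = (10.8434)^2 - (-8.0959)^2 = 117.57932356 - 65.54359681 = 52.03572675
  phi_hat_1 = [gamma(1) gamma(0) - gamma(1) gamma(2)] / det = [(-8.0959)(10.8434) - (-8.0959)(8.0025)] / 52.03572675 = -22.99964231 / 52.03572675 = -0.442
  phi_hat_2 = [gamma(0) gamma(2) - gamma(1)^2] / det = [(10.8434)(8.0025) - (-8.0959)^2] / 52.03572675 = 21.23071169 / 52.03572675 = 0.408
So phi_hat = [-0.4420, 0.4080].
Therefore phi_hat_1 = -0.4420.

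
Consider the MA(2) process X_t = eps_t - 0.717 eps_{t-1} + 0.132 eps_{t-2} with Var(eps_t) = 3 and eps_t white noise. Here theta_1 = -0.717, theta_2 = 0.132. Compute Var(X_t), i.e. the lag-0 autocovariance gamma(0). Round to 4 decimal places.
\gamma(0) = 4.5945

For an MA(q) process X_t = eps_t + sum_i theta_i eps_{t-i} with
Var(eps_t) = sigma^2, the variance is
  gamma(0) = sigma^2 * (1 + sum_i theta_i^2).
  sum_i theta_i^2 = (-0.717)^2 + (0.132)^2 = 0.514089 + 0.017424 = 0.531513.
  gamma(0) = 3 * (1 + 0.531513) = 3 * 1.531513 = 4.594539, which rounds to 4.5945.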